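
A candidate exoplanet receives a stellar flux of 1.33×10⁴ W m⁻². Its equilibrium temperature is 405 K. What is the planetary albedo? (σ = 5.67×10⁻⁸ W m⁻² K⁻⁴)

A ≈ 0.54

From T_eq⁴ = S(1−A)/(4σ): 1−A = 4σT_eq⁴/S.
1−A = 4 × 5.67×10⁻⁸ × (405)⁴ / 1.33×10⁴ = 0.459.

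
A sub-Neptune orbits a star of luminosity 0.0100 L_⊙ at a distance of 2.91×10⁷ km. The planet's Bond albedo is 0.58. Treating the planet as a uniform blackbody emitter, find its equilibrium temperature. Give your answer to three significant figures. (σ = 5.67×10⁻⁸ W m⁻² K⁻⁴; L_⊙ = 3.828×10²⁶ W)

T_eq ≈ 161 K

d = 2.91×10⁷ km = 2.91×10¹⁰ m.
L = 0.0100 × 3.828×10²⁶ = 3.83×10²⁴ W.
Flux: S = L/(4πd²) = 3.83×10²⁴/(4π×(2.91×10¹⁰)²) = 360 W m⁻².
Energy balance: absorbed = emitted ⇒ πR²·S(1−A) = 4πR²·σT_eq⁴, so T_eq⁴ = S(1−A)/(4σ).
T_eq = [360 × 0.42 / (4 × 5.67×10⁻⁸)]^(1/4) = (6.66×10⁸)^(1/4) = 161 K.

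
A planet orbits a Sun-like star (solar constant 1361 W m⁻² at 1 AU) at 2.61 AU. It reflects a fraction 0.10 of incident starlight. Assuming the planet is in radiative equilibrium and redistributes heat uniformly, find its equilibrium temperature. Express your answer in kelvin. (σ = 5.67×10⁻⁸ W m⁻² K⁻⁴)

T_eq ≈ 168 K

Flux at 2.61 AU: S = 1361/2.61² = 200 W m⁻².
Energy balance: absorbed = emitted ⇒ πR²·S(1−A) = 4πR²·σT_eq⁴, so T_eq⁴ = S(1−A)/(4σ).
T_eq = [200 × 0.90 / (4 × 5.67×10⁻⁸)]^(1/4) = (7.93×10⁸)^(1/4) = 168 K.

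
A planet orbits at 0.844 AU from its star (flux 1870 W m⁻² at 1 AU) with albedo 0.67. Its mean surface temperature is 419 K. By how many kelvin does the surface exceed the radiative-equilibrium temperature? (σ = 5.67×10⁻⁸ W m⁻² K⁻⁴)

S = 1870/0.844² = 2625 W m⁻².
T_eq = [S(1−A)/(4σ)]^(1/4) = [2625×0.33/(4×5.67×10⁻⁸)]^(1/4) = 248.6 K.
ΔT = T_surf − T_eq = 419 − 248.6.

ΔT ≈ 170.4 K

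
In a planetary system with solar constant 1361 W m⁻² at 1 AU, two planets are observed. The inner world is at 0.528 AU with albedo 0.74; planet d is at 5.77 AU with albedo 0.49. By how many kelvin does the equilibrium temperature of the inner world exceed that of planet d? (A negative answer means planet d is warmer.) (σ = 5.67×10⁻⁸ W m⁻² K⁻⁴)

ΔT ≈ 175.6 K

T_eq = [S₀(1−A)/(4σd²)]^(1/4), so T ∝ (1−A)^(1/4) / √d.
T₁ = [1361×0.26/(4×5.67×10⁻⁸×0.528²)]^(1/4) = 273.51 K.
T₂ = [1361×0.51/(4×5.67×10⁻⁸×5.77²)]^(1/4) = 97.92 K.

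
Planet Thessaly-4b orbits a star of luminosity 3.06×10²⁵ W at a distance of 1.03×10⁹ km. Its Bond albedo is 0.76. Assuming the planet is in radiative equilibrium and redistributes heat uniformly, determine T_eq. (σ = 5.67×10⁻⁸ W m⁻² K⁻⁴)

T_eq ≈ 39.5 K

d = 1.03×10⁹ km = 1.03×10¹² m.
Flux: S = L/(4πd²) = 3.06×10²⁵/(4π×(1.03×10¹²)²) = 2.30 W m⁻².
Energy balance: absorbed = emitted ⇒ πR²·S(1−A) = 4πR²·σT_eq⁴, so T_eq⁴ = S(1−A)/(4σ).
T_eq = [2.30 × 0.24 / (4 × 5.67×10⁻⁸)]^(1/4) = (2.43×10⁶)^(1/4) = 39.5 K.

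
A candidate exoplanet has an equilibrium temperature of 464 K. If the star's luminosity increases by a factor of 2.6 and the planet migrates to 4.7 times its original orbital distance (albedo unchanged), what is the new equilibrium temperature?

T_eq ∝ L^(1/4) · d^(−1/2).
T′ = 464 × 2.6^(1/4) / 4.7^(1/2) = 272 K.

T_eq ≈ 272 K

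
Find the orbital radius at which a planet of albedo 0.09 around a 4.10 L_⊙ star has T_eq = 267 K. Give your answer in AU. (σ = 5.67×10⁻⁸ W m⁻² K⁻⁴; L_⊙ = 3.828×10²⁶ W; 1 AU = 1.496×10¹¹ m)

L = 4.10 × 3.828×10²⁶ = 1.57×10²⁷ W.
From T_eq⁴ = L(1−A)/(16πσd²): d = √[L(1−A)/(16πσT_eq⁴)].
d = √[1.57×10²⁷ × 0.91 / (16π × 5.67×10⁻⁸ × (267)⁴)] = 3.14×10¹¹ m = 2.10 AU.

d ≈ 2.10 AU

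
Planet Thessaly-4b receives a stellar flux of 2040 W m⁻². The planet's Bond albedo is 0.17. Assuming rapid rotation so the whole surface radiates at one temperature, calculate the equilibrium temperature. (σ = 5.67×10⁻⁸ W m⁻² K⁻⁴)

Energy balance: absorbed = emitted ⇒ πR²·S(1−A) = 4πR²·σT_eq⁴, so T_eq⁴ = S(1−A)/(4σ).
T_eq = [2040 × 0.83 / (4 × 5.67×10⁻⁸)]^(1/4) = (7.47×10⁹)^(1/4) = 294 K.

T_eq ≈ 294 K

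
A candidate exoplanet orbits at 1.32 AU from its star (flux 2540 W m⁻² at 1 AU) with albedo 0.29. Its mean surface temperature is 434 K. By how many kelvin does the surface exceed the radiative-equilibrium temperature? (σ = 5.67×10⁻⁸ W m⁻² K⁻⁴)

S = 2540/1.32² = 1458 W m⁻².
T_eq = [S(1−A)/(4σ)]^(1/4) = [1458×0.71/(4×5.67×10⁻⁸)]^(1/4) = 259.9 K.
ΔT = T_surf − T_eq = 434 − 259.9.

ΔT ≈ 174.1 K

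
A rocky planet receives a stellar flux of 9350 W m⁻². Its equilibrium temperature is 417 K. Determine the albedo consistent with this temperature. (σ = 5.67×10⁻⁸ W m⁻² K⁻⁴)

From T_eq⁴ = S(1−A)/(4σ): 1−A = 4σT_eq⁴/S.
1−A = 4 × 5.67×10⁻⁸ × (417)⁴ / 9350 = 0.733.

A ≈ 0.27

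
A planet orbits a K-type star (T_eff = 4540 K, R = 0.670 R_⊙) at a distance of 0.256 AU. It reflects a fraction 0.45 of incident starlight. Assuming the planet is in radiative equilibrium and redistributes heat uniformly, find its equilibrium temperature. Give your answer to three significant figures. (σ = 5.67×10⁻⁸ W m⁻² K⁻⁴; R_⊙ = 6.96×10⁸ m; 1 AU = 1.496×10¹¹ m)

T_eq ≈ 305 K

R_⋆ = 0.670 × 6.96×10⁸ = 4.66×10⁸ m.
d = 0.256 AU = 3.83×10¹⁰ m.
L = 4πR_⋆²σT_⋆⁴ = 4π(4.66×10⁸)² × 5.67×10⁻⁸ × (4540)⁴ = 6.58×10²⁵ W.
S = L/(4πd²) = 3570 W m⁻².
Energy balance: absorbed = emitted ⇒ πR²·S(1−A) = 4πR²·σT_eq⁴, so T_eq⁴ = S(1−A)/(4σ).
T_eq = [3570 × 0.55 / (4 × 5.67×10⁻⁸)]^(1/4) = (8.66×10⁹)^(1/4) = 305 K.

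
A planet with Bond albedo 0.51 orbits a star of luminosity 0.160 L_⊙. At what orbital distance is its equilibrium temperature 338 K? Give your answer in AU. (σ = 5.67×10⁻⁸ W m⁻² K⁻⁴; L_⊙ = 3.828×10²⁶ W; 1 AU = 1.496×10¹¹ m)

L = 0.160 × 3.828×10²⁶ = 6.12×10²⁵ W.
From T_eq⁴ = L(1−A)/(16πσd²): d = √[L(1−A)/(16πσT_eq⁴)].
d = √[6.12×10²⁵ × 0.49 / (16π × 5.67×10⁻⁸ × (338)⁴)] = 2.84×10¹⁰ m = 0.190 AU.

d ≈ 0.190 AU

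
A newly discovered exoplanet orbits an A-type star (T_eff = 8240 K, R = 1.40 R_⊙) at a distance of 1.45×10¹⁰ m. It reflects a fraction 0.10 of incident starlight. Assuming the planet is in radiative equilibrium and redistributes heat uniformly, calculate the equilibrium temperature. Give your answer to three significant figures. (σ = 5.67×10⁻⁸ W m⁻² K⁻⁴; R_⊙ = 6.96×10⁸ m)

R_⋆ = 1.40 × 6.96×10⁸ = 9.74×10⁸ m.
L = 4πR_⋆²σT_⋆⁴ = 4π(9.74×10⁸)² × 5.67×10⁻⁸ × (8240)⁴ = 3.12×10²⁷ W.
S = L/(4πd²) = 1.18×10⁶ W m⁻².
Energy balance: absorbed = emitted ⇒ πR²·S(1−A) = 4πR²·σT_eq⁴, so T_eq⁴ = S(1−A)/(4σ).
T_eq = [1.18×10⁶ × 0.90 / (4 × 5.67×10⁻⁸)]^(1/4) = (4.68×10¹²)^(1/4) = 1470 K.

T_eq ≈ 1470 K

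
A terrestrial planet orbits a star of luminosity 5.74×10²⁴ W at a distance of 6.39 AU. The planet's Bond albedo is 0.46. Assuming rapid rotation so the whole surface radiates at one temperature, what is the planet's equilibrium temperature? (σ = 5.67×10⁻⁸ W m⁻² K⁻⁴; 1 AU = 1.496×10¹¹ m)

d = 6.39 AU = 9.56×10¹¹ m.
Flux: S = L/(4πd²) = 5.74×10²⁴/(4π×(9.56×10¹¹)²) = 0.500 W m⁻².
Energy balance: absorbed = emitted ⇒ πR²·S(1−A) = 4πR²·σT_eq⁴, so T_eq⁴ = S(1−A)/(4σ).
T_eq = [0.500 × 0.54 / (4 × 5.67×10⁻⁸)]^(1/4) = (1.19×10⁶)^(1/4) = 33.0 K.

T_eq ≈ 33.0 K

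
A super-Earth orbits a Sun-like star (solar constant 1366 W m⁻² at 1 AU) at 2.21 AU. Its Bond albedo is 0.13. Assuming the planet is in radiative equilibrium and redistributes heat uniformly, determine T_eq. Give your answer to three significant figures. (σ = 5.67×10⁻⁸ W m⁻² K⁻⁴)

Flux at 2.21 AU: S = 1366/2.21² = 280 W m⁻².
Energy balance: absorbed = emitted ⇒ πR²·S(1−A) = 4πR²·σT_eq⁴, so T_eq⁴ = S(1−A)/(4σ).
T_eq = [280 × 0.87 / (4 × 5.67×10⁻⁸)]^(1/4) = (1.07×10⁹)^(1/4) = 181 K.

T_eq ≈ 181 K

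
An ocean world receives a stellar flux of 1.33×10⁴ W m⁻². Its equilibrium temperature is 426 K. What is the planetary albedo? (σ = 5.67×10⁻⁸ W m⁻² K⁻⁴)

From T_eq⁴ = S(1−A)/(4σ): 1−A = 4σT_eq⁴/S.
1−A = 4 × 5.67×10⁻⁸ × (426)⁴ / 1.33×10⁴ = 0.562.

A ≈ 0.44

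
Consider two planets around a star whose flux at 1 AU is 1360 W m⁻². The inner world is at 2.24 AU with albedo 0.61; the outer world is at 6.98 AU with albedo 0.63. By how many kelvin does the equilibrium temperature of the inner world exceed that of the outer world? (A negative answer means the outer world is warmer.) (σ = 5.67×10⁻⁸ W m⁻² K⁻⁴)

T_eq = [S₀(1−A)/(4σd²)]^(1/4), so T ∝ (1−A)^(1/4) / √d.
T₁ = [1360×0.39/(4×5.67×10⁻⁸×2.24²)]^(1/4) = 146.93 K.
T₂ = [1360×0.37/(4×5.67×10⁻⁸×6.98²)]^(1/4) = 82.15 K.

ΔT ≈ 64.8 K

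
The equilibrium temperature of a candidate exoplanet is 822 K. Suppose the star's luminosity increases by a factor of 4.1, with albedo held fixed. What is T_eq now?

T_eq ∝ L^(1/4) · d^(−1/2).
T′ = 822 × 4.1^(1/4) = 1170 K.

T_eq ≈ 1170 K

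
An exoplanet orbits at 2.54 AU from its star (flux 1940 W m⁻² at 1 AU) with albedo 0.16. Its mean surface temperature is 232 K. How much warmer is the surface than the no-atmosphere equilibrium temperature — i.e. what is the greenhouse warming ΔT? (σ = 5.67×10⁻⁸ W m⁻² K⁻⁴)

ΔT ≈ 49.3 K

S = 1940/2.54² = 300.7 W m⁻².
T_eq = [S(1−A)/(4σ)]^(1/4) = [300.7×0.84/(4×5.67×10⁻⁸)]^(1/4) = 182.7 K.
ΔT = T_surf − T_eq = 232 − 182.7.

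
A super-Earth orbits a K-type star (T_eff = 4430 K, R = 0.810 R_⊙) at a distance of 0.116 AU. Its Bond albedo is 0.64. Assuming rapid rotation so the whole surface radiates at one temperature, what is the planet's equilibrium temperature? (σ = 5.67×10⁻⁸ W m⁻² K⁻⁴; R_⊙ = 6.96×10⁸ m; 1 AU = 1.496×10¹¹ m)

R_⋆ = 0.810 × 6.96×10⁸ = 5.64×10⁸ m.
d = 0.116 AU = 1.74×10¹⁰ m.
L = 4πR_⋆²σT_⋆⁴ = 4π(5.64×10⁸)² × 5.67×10⁻⁸ × (4430)⁴ = 8.72×10²⁵ W.
S = L/(4πd²) = 2.30×10⁴ W m⁻².
Energy balance: absorbed = emitted ⇒ πR²·S(1−A) = 4πR²·σT_eq⁴, so T_eq⁴ = S(1−A)/(4σ).
T_eq = [2.30×10⁴ × 0.36 / (4 × 5.67×10⁻⁸)]^(1/4) = (3.66×10¹⁰)^(1/4) = 437 K.

T_eq ≈ 437 K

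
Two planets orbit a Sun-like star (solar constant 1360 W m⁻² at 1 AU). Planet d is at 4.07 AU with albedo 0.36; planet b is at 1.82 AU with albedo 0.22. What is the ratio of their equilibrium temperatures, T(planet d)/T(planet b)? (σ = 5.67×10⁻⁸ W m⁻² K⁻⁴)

T_eq = [S₀(1−A)/(4σd²)]^(1/4), so T ∝ (1−A)^(1/4) / √d.
T₁ = [1360×0.64/(4×5.67×10⁻⁸×4.07²)]^(1/4) = 123.37 K.
T₂ = [1360×0.78/(4×5.67×10⁻⁸×1.82²)]^(1/4) = 193.85 K.

T₁/T₂ ≈ 0.636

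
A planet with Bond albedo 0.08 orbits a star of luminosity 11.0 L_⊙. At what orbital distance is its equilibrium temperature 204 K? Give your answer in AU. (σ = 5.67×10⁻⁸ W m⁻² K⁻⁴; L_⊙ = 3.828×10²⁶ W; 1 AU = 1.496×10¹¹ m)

L = 11.0 × 3.828×10²⁶ = 4.21×10²⁷ W.
From T_eq⁴ = L(1−A)/(16πσd²): d = √[L(1−A)/(16πσT_eq⁴)].
d = √[4.21×10²⁷ × 0.92 / (16π × 5.67×10⁻⁸ × (204)⁴)] = 8.86×10¹¹ m = 5.92 AU.

d ≈ 5.92 AU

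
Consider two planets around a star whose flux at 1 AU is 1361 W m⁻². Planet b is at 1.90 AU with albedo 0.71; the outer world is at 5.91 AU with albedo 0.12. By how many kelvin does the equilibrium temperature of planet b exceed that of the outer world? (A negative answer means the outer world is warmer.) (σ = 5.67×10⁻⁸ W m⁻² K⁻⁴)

T_eq = [S₀(1−A)/(4σd²)]^(1/4), so T ∝ (1−A)^(1/4) / √d.
T₁ = [1361×0.29/(4×5.67×10⁻⁸×1.90²)]^(1/4) = 148.18 K.
T₂ = [1361×0.88/(4×5.67×10⁻⁸×5.91²)]^(1/4) = 110.89 K.

ΔT ≈ 37.3 K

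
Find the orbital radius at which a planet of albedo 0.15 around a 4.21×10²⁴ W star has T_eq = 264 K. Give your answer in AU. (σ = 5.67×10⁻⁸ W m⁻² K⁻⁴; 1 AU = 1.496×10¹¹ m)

From T_eq⁴ = L(1−A)/(16πσd²): d = √[L(1−A)/(16πσT_eq⁴)].
d = √[4.21×10²⁴ × 0.85 / (16π × 5.67×10⁻⁸ × (264)⁴)] = 1.61×10¹⁰ m = 0.107 AU.

d ≈ 0.107 AU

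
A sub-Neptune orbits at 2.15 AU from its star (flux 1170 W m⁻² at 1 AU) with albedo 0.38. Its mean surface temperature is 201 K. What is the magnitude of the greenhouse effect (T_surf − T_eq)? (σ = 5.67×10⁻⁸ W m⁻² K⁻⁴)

ΔT ≈ 38.8 K

S = 1170/2.15² = 253.1 W m⁻².
T_eq = [S(1−A)/(4σ)]^(1/4) = [253.1×0.62/(4×5.67×10⁻⁸)]^(1/4) = 162.2 K.
ΔT = T_surf − T_eq = 201 − 162.2.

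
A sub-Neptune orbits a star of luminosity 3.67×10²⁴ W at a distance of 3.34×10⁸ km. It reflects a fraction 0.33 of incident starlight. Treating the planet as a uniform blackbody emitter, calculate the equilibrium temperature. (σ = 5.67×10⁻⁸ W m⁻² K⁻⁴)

d = 3.34×10⁸ km = 3.34×10¹¹ m.
Flux: S = L/(4πd²) = 3.67×10²⁴/(4π×(3.34×10¹¹)²) = 2.62 W m⁻².
Energy balance: absorbed = emitted ⇒ πR²·S(1−A) = 4πR²·σT_eq⁴, so T_eq⁴ = S(1−A)/(4σ).
T_eq = [2.62 × 0.67 / (4 × 5.67×10⁻⁸)]^(1/4) = (7.73×10⁶)^(1/4) = 52.7 K.

T_eq ≈ 52.7 K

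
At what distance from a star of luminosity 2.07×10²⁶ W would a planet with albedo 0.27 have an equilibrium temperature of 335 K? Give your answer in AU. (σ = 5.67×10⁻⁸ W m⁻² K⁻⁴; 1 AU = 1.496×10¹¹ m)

d ≈ 0.434 AU

From T_eq⁴ = L(1−A)/(16πσd²): d = √[L(1−A)/(16πσT_eq⁴)].
d = √[2.07×10²⁶ × 0.73 / (16π × 5.67×10⁻⁸ × (335)⁴)] = 6.49×10¹⁰ m = 0.434 AU.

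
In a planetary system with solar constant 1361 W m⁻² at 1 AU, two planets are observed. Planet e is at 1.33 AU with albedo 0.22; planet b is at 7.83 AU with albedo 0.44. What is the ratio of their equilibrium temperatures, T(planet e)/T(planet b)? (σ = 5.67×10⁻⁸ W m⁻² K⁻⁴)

T₁/T₂ ≈ 2.636

T_eq = [S₀(1−A)/(4σd²)]^(1/4), so T ∝ (1−A)^(1/4) / √d.
T₁ = [1361×0.78/(4×5.67×10⁻⁸×1.33²)]^(1/4) = 226.80 K.
T₂ = [1361×0.56/(4×5.67×10⁻⁸×7.83²)]^(1/4) = 86.04 K.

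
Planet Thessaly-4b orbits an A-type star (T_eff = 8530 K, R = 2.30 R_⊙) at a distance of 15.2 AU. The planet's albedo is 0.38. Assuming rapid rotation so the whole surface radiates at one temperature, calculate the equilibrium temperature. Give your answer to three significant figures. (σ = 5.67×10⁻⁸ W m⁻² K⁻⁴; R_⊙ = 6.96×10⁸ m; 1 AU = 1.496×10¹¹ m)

R_⋆ = 2.30 × 6.96×10⁸ = 1.60×10⁹ m.
d = 15.2 AU = 2.27×10¹² m.
L = 4πR_⋆²σT_⋆⁴ = 4π(1.60×10⁹)² × 5.67×10⁻⁸ × (8530)⁴ = 9.67×10²⁷ W.
S = L/(4πd²) = 149 W m⁻².
Energy balance: absorbed = emitted ⇒ πR²·S(1−A) = 4πR²·σT_eq⁴, so T_eq⁴ = S(1−A)/(4σ).
T_eq = [149 × 0.62 / (4 × 5.67×10⁻⁸)]^(1/4) = (4.07×10⁸)^(1/4) = 142 K.

T_eq ≈ 142 K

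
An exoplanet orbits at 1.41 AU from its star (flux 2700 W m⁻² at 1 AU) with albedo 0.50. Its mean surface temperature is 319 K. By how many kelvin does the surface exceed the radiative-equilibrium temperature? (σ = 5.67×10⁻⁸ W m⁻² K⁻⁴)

ΔT ≈ 85.1 K

S = 2700/1.41² = 1358 W m⁻².
T_eq = [S(1−A)/(4σ)]^(1/4) = [1358×0.50/(4×5.67×10⁻⁸)]^(1/4) = 233.9 K.
ΔT = T_surf − T_eq = 319 − 233.9.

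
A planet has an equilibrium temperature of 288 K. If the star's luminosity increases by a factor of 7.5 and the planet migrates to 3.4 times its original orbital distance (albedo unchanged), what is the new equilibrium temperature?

T_eq ≈ 258 K

T_eq ∝ L^(1/4) · d^(−1/2).
T′ = 288 × 7.5^(1/4) / 3.4^(1/2) = 258 K.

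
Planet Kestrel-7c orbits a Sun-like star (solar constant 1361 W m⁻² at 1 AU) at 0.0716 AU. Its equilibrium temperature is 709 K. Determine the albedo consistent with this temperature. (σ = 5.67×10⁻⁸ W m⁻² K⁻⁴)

A ≈ 0.78

Flux at 0.0716 AU: S = 1361/0.0716² = 2.65×10⁵ W m⁻².
From T_eq⁴ = S(1−A)/(4σ): 1−A = 4σT_eq⁴/S.
1−A = 4 × 5.67×10⁻⁸ × (709)⁴ / 2.65×10⁵ = 0.216.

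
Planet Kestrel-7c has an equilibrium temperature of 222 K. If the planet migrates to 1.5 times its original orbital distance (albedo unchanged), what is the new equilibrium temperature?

T_eq ≈ 181 K

T_eq ∝ L^(1/4) · d^(−1/2).
T′ = 222 / 1.5^(1/2) = 181 K.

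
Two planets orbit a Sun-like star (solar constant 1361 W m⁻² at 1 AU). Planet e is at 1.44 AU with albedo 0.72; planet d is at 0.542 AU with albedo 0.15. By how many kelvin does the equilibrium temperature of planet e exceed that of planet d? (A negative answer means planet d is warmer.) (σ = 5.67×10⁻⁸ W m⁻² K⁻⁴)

ΔT ≈ -194.3 K

T_eq = [S₀(1−A)/(4σd²)]^(1/4), so T ∝ (1−A)^(1/4) / √d.
T₁ = [1361×0.28/(4×5.67×10⁻⁸×1.44²)]^(1/4) = 168.72 K.
T₂ = [1361×0.85/(4×5.67×10⁻⁸×0.542²)]^(1/4) = 363.00 K.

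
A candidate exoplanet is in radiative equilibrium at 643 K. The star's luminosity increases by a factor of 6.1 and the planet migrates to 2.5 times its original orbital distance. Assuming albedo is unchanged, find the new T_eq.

T_eq ∝ L^(1/4) · d^(−1/2).
T′ = 643 × 6.1^(1/4) / 2.5^(1/2) = 639 K.

T_eq ≈ 639 K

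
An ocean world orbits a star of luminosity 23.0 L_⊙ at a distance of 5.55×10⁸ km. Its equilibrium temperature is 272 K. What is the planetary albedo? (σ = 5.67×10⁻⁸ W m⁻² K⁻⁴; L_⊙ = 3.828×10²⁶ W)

d = 5.55×10⁸ km = 5.55×10¹¹ m.
L = 23.0 × 3.828×10²⁶ = 8.80×10²⁷ W.
Flux: S = L/(4πd²) = 8.80×10²⁷/(4π×(5.55×10¹¹)²) = 2270 W m⁻².
From T_eq⁴ = S(1−A)/(4σ): 1−A = 4σT_eq⁴/S.
1−A = 4 × 5.67×10⁻⁸ × (272)⁴ / 2270 = 0.546.

A ≈ 0.45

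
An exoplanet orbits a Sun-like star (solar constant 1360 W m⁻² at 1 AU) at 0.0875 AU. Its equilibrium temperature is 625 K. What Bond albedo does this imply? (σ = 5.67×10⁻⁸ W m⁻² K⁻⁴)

Flux at 0.0875 AU: S = 1360/0.0875² = 1.78×10⁵ W m⁻².
From T_eq⁴ = S(1−A)/(4σ): 1−A = 4σT_eq⁴/S.
1−A = 4 × 5.67×10⁻⁸ × (625)⁴ / 1.78×10⁵ = 0.195.

A ≈ 0.81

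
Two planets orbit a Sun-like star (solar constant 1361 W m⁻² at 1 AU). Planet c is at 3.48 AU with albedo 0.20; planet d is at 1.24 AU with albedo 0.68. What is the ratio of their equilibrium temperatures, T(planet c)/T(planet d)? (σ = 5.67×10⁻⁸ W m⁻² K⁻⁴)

T₁/T₂ ≈ 0.751

T_eq = [S₀(1−A)/(4σd²)]^(1/4), so T ∝ (1−A)^(1/4) / √d.
T₁ = [1361×0.80/(4×5.67×10⁻⁸×3.48²)]^(1/4) = 141.10 K.
T₂ = [1361×0.32/(4×5.67×10⁻⁸×1.24²)]^(1/4) = 187.99 K.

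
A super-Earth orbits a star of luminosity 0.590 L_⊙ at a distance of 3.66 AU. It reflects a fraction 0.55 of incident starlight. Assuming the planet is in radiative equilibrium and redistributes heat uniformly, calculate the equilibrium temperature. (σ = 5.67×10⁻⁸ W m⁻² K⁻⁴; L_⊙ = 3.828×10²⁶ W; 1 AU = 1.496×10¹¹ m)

T_eq ≈ 104 K

d = 3.66 AU = 5.48×10¹¹ m.
L = 0.590 × 3.828×10²⁶ = 2.26×10²⁶ W.
Flux: S = L/(4πd²) = 2.26×10²⁶/(4π×(5.48×10¹¹)²) = 59.9 W m⁻².
Energy balance: absorbed = emitted ⇒ πR²·S(1−A) = 4πR²·σT_eq⁴, so T_eq⁴ = S(1−A)/(4σ).
T_eq = [59.9 × 0.45 / (4 × 5.67×10⁻⁸)]^(1/4) = (1.19×10⁸)^(1/4) = 104 K.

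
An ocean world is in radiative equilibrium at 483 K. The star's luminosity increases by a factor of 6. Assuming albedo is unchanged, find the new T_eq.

T_eq ≈ 756 K

T_eq ∝ L^(1/4) · d^(−1/2).
T′ = 483 × 6^(1/4) = 756 K.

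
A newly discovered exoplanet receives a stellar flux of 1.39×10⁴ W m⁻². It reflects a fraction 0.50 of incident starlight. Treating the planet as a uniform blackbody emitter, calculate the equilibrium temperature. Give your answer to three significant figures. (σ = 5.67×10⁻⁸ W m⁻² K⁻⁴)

Energy balance: absorbed = emitted ⇒ πR²·S(1−A) = 4πR²·σT_eq⁴, so T_eq⁴ = S(1−A)/(4σ).
T_eq = [1.39×10⁴ × 0.50 / (4 × 5.67×10⁻⁸)]^(1/4) = (3.06×10¹⁰)^(1/4) = 418 K.

T_eq ≈ 418 K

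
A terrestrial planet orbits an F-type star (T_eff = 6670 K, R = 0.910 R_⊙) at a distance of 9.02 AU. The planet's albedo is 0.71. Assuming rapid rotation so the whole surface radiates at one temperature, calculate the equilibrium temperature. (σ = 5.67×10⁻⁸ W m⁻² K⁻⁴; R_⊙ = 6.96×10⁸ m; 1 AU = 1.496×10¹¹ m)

T_eq ≈ 75.0 K

R_⋆ = 0.910 × 6.96×10⁸ = 6.33×10⁸ m.
d = 9.02 AU = 1.35×10¹² m.
L = 4πR_⋆²σT_⋆⁴ = 4π(6.33×10⁸)² × 5.67×10⁻⁸ × (6670)⁴ = 5.66×10²⁶ W.
S = L/(4πd²) = 24.7 W m⁻².
Energy balance: absorbed = emitted ⇒ πR²·S(1−A) = 4πR²·σT_eq⁴, so T_eq⁴ = S(1−A)/(4σ).
T_eq = [24.7 × 0.29 / (4 × 5.67×10⁻⁸)]^(1/4) = (3.16×10⁷)^(1/4) = 75.0 K.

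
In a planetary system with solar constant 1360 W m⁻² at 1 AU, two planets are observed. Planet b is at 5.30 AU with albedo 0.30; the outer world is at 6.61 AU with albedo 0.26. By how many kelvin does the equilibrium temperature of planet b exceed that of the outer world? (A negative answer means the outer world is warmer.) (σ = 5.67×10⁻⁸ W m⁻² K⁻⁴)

ΔT ≈ 10.2 K

T_eq = [S₀(1−A)/(4σd²)]^(1/4), so T ∝ (1−A)^(1/4) / √d.
T₁ = [1360×0.70/(4×5.67×10⁻⁸×5.30²)]^(1/4) = 110.56 K.
T₂ = [1360×0.74/(4×5.67×10⁻⁸×6.61²)]^(1/4) = 100.39 K.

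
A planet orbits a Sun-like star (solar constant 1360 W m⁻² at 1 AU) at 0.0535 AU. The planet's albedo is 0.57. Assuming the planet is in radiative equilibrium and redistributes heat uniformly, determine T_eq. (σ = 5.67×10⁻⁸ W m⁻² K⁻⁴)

T_eq ≈ 974 K

Flux at 0.0535 AU: S = 1360/0.0535² = 4.75×10⁵ W m⁻².
Energy balance: absorbed = emitted ⇒ πR²·S(1−A) = 4πR²·σT_eq⁴, so T_eq⁴ = S(1−A)/(4σ).
T_eq = [4.75×10⁵ × 0.43 / (4 × 5.67×10⁻⁸)]^(1/4) = (9.01×10¹¹)^(1/4) = 974 K.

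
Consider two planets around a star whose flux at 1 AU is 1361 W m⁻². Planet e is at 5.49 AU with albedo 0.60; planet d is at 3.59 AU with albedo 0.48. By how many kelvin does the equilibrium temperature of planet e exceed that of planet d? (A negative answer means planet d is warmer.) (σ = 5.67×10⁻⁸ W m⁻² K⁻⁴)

ΔT ≈ -30.3 K

T_eq = [S₀(1−A)/(4σd²)]^(1/4), so T ∝ (1−A)^(1/4) / √d.
T₁ = [1361×0.40/(4×5.67×10⁻⁸×5.49²)]^(1/4) = 94.47 K.
T₂ = [1361×0.52/(4×5.67×10⁻⁸×3.59²)]^(1/4) = 124.74 K.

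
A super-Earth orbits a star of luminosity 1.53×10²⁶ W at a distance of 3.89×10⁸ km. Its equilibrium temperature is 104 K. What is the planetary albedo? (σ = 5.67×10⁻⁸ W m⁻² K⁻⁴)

A ≈ 0.67

d = 3.89×10⁸ km = 3.89×10¹¹ m.
Flux: S = L/(4πd²) = 1.53×10²⁶/(4π×(3.89×10¹¹)²) = 80.5 W m⁻².
From T_eq⁴ = S(1−A)/(4σ): 1−A = 4σT_eq⁴/S.
1−A = 4 × 5.67×10⁻⁸ × (104)⁴ / 80.5 = 0.330.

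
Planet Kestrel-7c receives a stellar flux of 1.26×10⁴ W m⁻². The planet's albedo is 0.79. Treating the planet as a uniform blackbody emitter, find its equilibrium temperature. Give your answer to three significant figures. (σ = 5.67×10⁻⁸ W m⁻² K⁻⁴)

Energy balance: absorbed = emitted ⇒ πR²·S(1−A) = 4πR²·σT_eq⁴, so T_eq⁴ = S(1−A)/(4σ).
T_eq = [1.26×10⁴ × 0.21 / (4 × 5.67×10⁻⁸)]^(1/4) = (1.17×10¹⁰)^(1/4) = 329 K.

T_eq ≈ 329 K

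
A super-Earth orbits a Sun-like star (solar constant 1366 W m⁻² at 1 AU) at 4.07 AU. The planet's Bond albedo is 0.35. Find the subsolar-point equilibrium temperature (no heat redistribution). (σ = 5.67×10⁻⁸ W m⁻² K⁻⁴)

Flux at 4.07 AU: S = 1366/4.07² = 82.5 W m⁻².
At the subsolar point the surface absorbs S(1−A) and emits σT⁴ per unit area — no factor of 4, since only the local patch is in balance.
T = [82.5 × 0.65 / 5.67×10⁻⁸]^(1/4) = (9.45×10⁸)^(1/4) = 175 K.

T_ss ≈ 175 K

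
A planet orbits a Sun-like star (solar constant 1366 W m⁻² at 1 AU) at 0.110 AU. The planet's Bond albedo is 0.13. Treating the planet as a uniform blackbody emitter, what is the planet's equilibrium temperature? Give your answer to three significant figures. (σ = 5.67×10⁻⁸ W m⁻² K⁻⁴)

Flux at 0.110 AU: S = 1366/0.110² = 1.13×10⁵ W m⁻².
Energy balance: absorbed = emitted ⇒ πR²·S(1−A) = 4πR²·σT_eq⁴, so T_eq⁴ = S(1−A)/(4σ).
T_eq = [1.13×10⁵ × 0.87 / (4 × 5.67×10⁻⁸)]^(1/4) = (4.33×10¹¹)^(1/4) = 811 K.

T_eq ≈ 811 K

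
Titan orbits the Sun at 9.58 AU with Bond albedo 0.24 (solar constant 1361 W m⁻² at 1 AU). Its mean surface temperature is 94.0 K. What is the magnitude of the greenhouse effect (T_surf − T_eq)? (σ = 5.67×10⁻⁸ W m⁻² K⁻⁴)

S = 1361/9.58² = 14.83 W m⁻².
T_eq = [S(1−A)/(4σ)]^(1/4) = [14.83×0.76/(4×5.67×10⁻⁸)]^(1/4) = 84.0 K.
ΔT = T_surf − T_eq = 94 − 84.0.

ΔT ≈ 10.0 K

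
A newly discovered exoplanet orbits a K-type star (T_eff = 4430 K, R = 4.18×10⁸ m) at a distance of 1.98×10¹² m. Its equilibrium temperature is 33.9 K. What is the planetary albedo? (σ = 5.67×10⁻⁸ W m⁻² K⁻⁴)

L = 4πR_⋆²σT_⋆⁴ = 4π(4.18×10⁸)² × 5.67×10⁻⁸ × (4430)⁴ = 4.79×10²⁵ W.
S = L/(4πd²) = 0.973 W m⁻².
From T_eq⁴ = S(1−A)/(4σ): 1−A = 4σT_eq⁴/S.
1−A = 4 × 5.67×10⁻⁸ × (33.9)⁴ / 0.973 = 0.308.

A ≈ 0.69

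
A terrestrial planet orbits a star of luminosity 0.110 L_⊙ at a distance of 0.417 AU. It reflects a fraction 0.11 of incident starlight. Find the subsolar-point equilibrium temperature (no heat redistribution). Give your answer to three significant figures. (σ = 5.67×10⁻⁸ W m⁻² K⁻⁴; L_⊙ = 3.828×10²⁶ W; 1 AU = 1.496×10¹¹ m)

d = 0.417 AU = 6.24×10¹⁰ m.
L = 0.110 × 3.828×10²⁶ = 4.21×10²⁵ W.
Flux: S = L/(4πd²) = 4.21×10²⁵/(4π×(6.24×10¹⁰)²) = 861 W m⁻².
At the subsolar point the surface absorbs S(1−A) and emits σT⁴ per unit area — no factor of 4, since only the local patch is in balance.
T = [861 × 0.89 / 5.67×10⁻⁸]^(1/4) = (1.35×10¹⁰)^(1/4) = 341 K.

T_ss ≈ 341 K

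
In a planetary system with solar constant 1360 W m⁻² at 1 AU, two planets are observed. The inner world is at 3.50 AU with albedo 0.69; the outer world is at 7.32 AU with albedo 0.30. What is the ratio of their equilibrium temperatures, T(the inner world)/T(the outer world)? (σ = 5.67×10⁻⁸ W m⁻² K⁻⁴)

T₁/T₂ ≈ 1.180

T_eq = [S₀(1−A)/(4σd²)]^(1/4), so T ∝ (1−A)^(1/4) / √d.
T₁ = [1360×0.31/(4×5.67×10⁻⁸×3.50²)]^(1/4) = 110.99 K.
T₂ = [1360×0.70/(4×5.67×10⁻⁸×7.32²)]^(1/4) = 94.08 K.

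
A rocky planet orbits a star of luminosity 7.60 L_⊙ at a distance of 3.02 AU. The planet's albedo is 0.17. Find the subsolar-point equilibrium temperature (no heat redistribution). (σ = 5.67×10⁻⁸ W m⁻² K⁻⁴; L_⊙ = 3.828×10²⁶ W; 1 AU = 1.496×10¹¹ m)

d = 3.02 AU = 4.52×10¹¹ m.
L = 7.60 × 3.828×10²⁶ = 2.91×10²⁷ W.
Flux: S = L/(4πd²) = 2.91×10²⁷/(4π×(4.52×10¹¹)²) = 1130 W m⁻².
At the subsolar point the surface absorbs S(1−A) and emits σT⁴ per unit area — no factor of 4, since only the local patch is in balance.
T = [1130 × 0.83 / 5.67×10⁻⁸]^(1/4) = (1.66×10¹⁰)^(1/4) = 359 K.

T_ss ≈ 359 K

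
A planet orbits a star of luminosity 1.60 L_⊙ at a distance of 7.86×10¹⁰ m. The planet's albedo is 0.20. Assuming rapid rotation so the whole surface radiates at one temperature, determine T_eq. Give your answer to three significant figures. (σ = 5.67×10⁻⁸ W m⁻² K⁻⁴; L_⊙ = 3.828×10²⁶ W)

T_eq ≈ 408 K

L = 1.60 × 3.828×10²⁶ = 6.12×10²⁶ W.
Flux: S = L/(4πd²) = 6.12×10²⁶/(4π×(7.86×10¹⁰)²) = 7890 W m⁻².
Energy balance: absorbed = emitted ⇒ πR²·S(1−A) = 4πR²·σT_eq⁴, so T_eq⁴ = S(1−A)/(4σ).
T_eq = [7890 × 0.80 / (4 × 5.67×10⁻⁸)]^(1/4) = (2.78×10¹⁰)^(1/4) = 408 K.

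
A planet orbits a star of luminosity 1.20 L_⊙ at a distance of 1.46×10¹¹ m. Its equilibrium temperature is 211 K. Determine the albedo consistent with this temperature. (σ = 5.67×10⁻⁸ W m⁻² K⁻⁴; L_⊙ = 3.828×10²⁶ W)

L = 1.20 × 3.828×10²⁶ = 4.59×10²⁶ W.
Flux: S = L/(4πd²) = 4.59×10²⁶/(4π×(1.46×10¹¹)²) = 1710 W m⁻².
From T_eq⁴ = S(1−A)/(4σ): 1−A = 4σT_eq⁴/S.
1−A = 4 × 5.67×10⁻⁸ × (211)⁴ / 1710 = 0.262.

A ≈ 0.74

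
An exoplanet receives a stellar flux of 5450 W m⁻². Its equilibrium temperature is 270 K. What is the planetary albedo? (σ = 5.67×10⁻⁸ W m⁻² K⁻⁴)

A ≈ 0.78

From T_eq⁴ = S(1−A)/(4σ): 1−A = 4σT_eq⁴/S.
1−A = 4 × 5.67×10⁻⁸ × (270)⁴ / 5450 = 0.221.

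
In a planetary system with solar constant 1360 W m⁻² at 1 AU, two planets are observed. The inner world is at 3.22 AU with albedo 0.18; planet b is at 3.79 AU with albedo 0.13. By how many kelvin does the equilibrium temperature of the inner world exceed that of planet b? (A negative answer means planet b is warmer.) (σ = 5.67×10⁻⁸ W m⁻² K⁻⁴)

T_eq = [S₀(1−A)/(4σd²)]^(1/4), so T ∝ (1−A)^(1/4) / √d.
T₁ = [1360×0.82/(4×5.67×10⁻⁸×3.22²)]^(1/4) = 147.57 K.
T₂ = [1360×0.87/(4×5.67×10⁻⁸×3.79²)]^(1/4) = 138.05 K.

ΔT ≈ 9.5 K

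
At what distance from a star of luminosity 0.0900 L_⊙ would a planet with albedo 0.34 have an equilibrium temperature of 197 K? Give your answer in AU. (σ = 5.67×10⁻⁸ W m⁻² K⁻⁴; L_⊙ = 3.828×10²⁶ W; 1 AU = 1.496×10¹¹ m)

d ≈ 0.487 AU

L = 0.0900 × 3.828×10²⁶ = 3.45×10²⁵ W.
From T_eq⁴ = L(1−A)/(16πσd²): d = √[L(1−A)/(16πσT_eq⁴)].
d = √[3.45×10²⁵ × 0.66 / (16π × 5.67×10⁻⁸ × (197)⁴)] = 7.28×10¹⁰ m = 0.487 AU.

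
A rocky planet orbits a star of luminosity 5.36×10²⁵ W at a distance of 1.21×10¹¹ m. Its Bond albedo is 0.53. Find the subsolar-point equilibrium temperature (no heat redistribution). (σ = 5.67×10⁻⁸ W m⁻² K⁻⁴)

T_ss ≈ 222 K

Flux: S = L/(4πd²) = 5.36×10²⁵/(4π×(1.21×10¹¹)²) = 291 W m⁻².
At the subsolar point the surface absorbs S(1−A) and emits σT⁴ per unit area — no factor of 4, since only the local patch is in balance.
T = [291 × 0.47 / 5.67×10⁻⁸]^(1/4) = (2.41×10⁹)^(1/4) = 222 K.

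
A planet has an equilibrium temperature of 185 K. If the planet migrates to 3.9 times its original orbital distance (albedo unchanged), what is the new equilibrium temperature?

T_eq ≈ 93.7 K

T_eq ∝ L^(1/4) · d^(−1/2).
T′ = 185 / 3.9^(1/2) = 93.7 K.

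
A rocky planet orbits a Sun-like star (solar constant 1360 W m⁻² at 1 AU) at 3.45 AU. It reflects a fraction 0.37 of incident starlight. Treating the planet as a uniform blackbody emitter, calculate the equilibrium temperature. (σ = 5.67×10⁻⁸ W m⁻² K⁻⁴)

T_eq ≈ 133 K

Flux at 3.45 AU: S = 1360/3.45² = 114 W m⁻².
Energy balance: absorbed = emitted ⇒ πR²·S(1−A) = 4πR²·σT_eq⁴, so T_eq⁴ = S(1−A)/(4σ).
T_eq = [114 × 0.63 / (4 × 5.67×10⁻⁸)]^(1/4) = (3.17×10⁸)^(1/4) = 133 K.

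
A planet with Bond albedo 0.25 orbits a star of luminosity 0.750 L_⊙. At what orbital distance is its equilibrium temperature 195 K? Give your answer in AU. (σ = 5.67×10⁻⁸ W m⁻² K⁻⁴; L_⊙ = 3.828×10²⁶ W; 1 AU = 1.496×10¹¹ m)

L = 0.750 × 3.828×10²⁶ = 2.87×10²⁶ W.
From T_eq⁴ = L(1−A)/(16πσd²): d = √[L(1−A)/(16πσT_eq⁴)].
d = √[2.87×10²⁶ × 0.75 / (16π × 5.67×10⁻⁸ × (195)⁴)] = 2.29×10¹¹ m = 1.53 AU.

d ≈ 1.53 AU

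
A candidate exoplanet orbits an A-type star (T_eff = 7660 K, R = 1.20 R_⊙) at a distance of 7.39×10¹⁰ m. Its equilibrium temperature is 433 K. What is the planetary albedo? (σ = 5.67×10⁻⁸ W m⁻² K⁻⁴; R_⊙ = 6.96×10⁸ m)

R_⋆ = 1.20 × 6.96×10⁸ = 8.35×10⁸ m.
L = 4πR_⋆²σT_⋆⁴ = 4π(8.35×10⁸)² × 5.67×10⁻⁸ × (7660)⁴ = 1.71×10²⁷ W.
S = L/(4πd²) = 2.49×10⁴ W m⁻².
From T_eq⁴ = S(1−A)/(4σ): 1−A = 4σT_eq⁴/S.
1−A = 4 × 5.67×10⁻⁸ × (433)⁴ / 2.49×10⁴ = 0.320.

A ≈ 0.68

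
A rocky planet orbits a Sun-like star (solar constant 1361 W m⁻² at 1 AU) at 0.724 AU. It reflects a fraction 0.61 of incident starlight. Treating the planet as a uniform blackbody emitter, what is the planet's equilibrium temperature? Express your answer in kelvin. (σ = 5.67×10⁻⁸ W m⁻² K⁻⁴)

T_eq ≈ 258 K

Flux at 0.724 AU: S = 1361/0.724² = 2600 W m⁻².
Energy balance: absorbed = emitted ⇒ πR²·S(1−A) = 4πR²·σT_eq⁴, so T_eq⁴ = S(1−A)/(4σ).
T_eq = [2600 × 0.39 / (4 × 5.67×10⁻⁸)]^(1/4) = (4.46×10⁹)^(1/4) = 258 K.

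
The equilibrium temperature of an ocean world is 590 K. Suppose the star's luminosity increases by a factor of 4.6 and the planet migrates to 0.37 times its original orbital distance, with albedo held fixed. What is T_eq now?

T_eq ≈ 1420 K

T_eq ∝ L^(1/4) · d^(−1/2).
T′ = 590 × 4.6^(1/4) / 0.37^(1/2) = 1420 K.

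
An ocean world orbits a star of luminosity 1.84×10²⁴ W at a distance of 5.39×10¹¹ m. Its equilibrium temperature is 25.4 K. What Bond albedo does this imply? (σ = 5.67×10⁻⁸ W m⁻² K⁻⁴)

A ≈ 0.81

Flux: S = L/(4πd²) = 1.84×10²⁴/(4π×(5.39×10¹¹)²) = 0.504 W m⁻².
From T_eq⁴ = S(1−A)/(4σ): 1−A = 4σT_eq⁴/S.
1−A = 4 × 5.67×10⁻⁸ × (25.4)⁴ / 0.504 = 0.187.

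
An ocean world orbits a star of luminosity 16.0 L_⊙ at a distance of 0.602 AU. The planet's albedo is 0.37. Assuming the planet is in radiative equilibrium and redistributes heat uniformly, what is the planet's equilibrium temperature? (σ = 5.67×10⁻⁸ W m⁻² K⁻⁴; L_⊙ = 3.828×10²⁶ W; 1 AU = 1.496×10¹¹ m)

d = 0.602 AU = 9.01×10¹⁰ m.
L = 16.0 × 3.828×10²⁶ = 6.12×10²⁷ W.
Flux: S = L/(4πd²) = 6.12×10²⁷/(4π×(9.01×10¹⁰)²) = 6.01×10⁴ W m⁻².
Energy balance: absorbed = emitted ⇒ πR²·S(1−A) = 4πR²·σT_eq⁴, so T_eq⁴ = S(1−A)/(4σ).
T_eq = [6.01×10⁴ × 0.63 / (4 × 5.67×10⁻⁸)]^(1/4) = (1.67×10¹¹)^(1/4) = 639 K.

T_eq ≈ 639 K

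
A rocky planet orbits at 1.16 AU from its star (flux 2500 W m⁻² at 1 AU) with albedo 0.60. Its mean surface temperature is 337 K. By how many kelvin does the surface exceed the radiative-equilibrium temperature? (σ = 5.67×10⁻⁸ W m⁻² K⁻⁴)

ΔT ≈ 97.7 K

S = 2500/1.16² = 1858 W m⁻².
T_eq = [S(1−A)/(4σ)]^(1/4) = [1858×0.40/(4×5.67×10⁻⁸)]^(1/4) = 239.3 K.
ΔT = T_surf − T_eq = 337 − 239.3.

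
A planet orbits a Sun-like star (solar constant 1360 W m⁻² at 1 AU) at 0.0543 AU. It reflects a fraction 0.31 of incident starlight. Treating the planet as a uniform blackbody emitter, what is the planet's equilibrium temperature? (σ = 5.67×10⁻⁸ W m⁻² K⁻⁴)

T_eq ≈ 1090 K

Flux at 0.0543 AU: S = 1360/0.0543² = 4.61×10⁵ W m⁻².
Energy balance: absorbed = emitted ⇒ πR²·S(1−A) = 4πR²·σT_eq⁴, so T_eq⁴ = S(1−A)/(4σ).
T_eq = [4.61×10⁵ × 0.69 / (4 × 5.67×10⁻⁸)]^(1/4) = (1.40×10¹²)^(1/4) = 1090 K.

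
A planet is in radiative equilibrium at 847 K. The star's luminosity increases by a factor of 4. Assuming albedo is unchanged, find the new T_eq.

T_eq ∝ L^(1/4) · d^(−1/2).
T′ = 847 × 4^(1/4) = 1200 K.

T_eq ≈ 1200 K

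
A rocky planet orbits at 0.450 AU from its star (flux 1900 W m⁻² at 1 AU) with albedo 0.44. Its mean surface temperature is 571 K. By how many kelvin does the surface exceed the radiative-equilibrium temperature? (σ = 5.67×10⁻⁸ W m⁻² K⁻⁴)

S = 1900/0.450² = 9383 W m⁻².
T_eq = [S(1−A)/(4σ)]^(1/4) = [9383×0.56/(4×5.67×10⁻⁸)]^(1/4) = 390.1 K.
ΔT = T_surf − T_eq = 571 − 390.1.

ΔT ≈ 180.9 K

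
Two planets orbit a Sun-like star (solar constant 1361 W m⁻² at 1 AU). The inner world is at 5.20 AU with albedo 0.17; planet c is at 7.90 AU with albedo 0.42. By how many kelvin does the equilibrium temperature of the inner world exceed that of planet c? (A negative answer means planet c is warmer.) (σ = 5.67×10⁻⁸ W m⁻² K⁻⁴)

T_eq = [S₀(1−A)/(4σd²)]^(1/4), so T ∝ (1−A)^(1/4) / √d.
T₁ = [1361×0.83/(4×5.67×10⁻⁸×5.20²)]^(1/4) = 116.50 K.
T₂ = [1361×0.58/(4×5.67×10⁻⁸×7.90²)]^(1/4) = 86.42 K.

ΔT ≈ 30.1 K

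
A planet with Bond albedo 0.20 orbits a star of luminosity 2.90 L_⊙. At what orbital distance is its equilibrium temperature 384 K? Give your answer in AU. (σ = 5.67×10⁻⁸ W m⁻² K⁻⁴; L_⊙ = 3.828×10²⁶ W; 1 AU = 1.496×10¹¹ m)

L = 2.90 × 3.828×10²⁶ = 1.11×10²⁷ W.
From T_eq⁴ = L(1−A)/(16πσd²): d = √[L(1−A)/(16πσT_eq⁴)].
d = √[1.11×10²⁷ × 0.80 / (16π × 5.67×10⁻⁸ × (384)⁴)] = 1.20×10¹¹ m = 0.800 AU.

d ≈ 0.800 AU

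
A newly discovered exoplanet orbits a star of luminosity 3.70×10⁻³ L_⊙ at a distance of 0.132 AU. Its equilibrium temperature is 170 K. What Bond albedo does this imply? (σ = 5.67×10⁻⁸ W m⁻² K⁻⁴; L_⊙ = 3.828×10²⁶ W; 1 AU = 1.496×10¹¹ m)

d = 0.132 AU = 1.97×10¹⁰ m.
L = 3.70×10⁻³ × 3.828×10²⁶ = 1.42×10²⁴ W.
Flux: S = L/(4πd²) = 1.42×10²⁴/(4π×(1.97×10¹⁰)²) = 289 W m⁻².
From T_eq⁴ = S(1−A)/(4σ): 1−A = 4σT_eq⁴/S.
1−A = 4 × 5.67×10⁻⁸ × (170)⁴ / 289 = 0.655.

A ≈ 0.34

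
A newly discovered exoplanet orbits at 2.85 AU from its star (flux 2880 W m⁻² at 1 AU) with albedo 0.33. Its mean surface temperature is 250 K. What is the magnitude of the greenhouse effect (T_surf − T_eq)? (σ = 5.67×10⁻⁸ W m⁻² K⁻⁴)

ΔT ≈ 70.1 K

S = 2880/2.85² = 354.6 W m⁻².
T_eq = [S(1−A)/(4σ)]^(1/4) = [354.6×0.67/(4×5.67×10⁻⁸)]^(1/4) = 179.9 K.
ΔT = T_surf − T_eq = 250 − 179.9.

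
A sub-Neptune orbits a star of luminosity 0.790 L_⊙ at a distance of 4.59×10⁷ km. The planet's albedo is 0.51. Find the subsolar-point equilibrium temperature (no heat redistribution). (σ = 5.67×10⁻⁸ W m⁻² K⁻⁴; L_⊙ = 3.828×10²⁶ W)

d = 4.59×10⁷ km = 4.59×10¹⁰ m.
L = 0.790 × 3.828×10²⁶ = 3.02×10²⁶ W.
Flux: S = L/(4πd²) = 3.02×10²⁶/(4π×(4.59×10¹⁰)²) = 1.14×10⁴ W m⁻².
At the subsolar point the surface absorbs S(1−A) and emits σT⁴ per unit area — no factor of 4, since only the local patch is in balance.
T = [1.14×10⁴ × 0.49 / 5.67×10⁻⁸]^(1/4) = (9.87×10¹⁰)^(1/4) = 561 K.

T_ss ≈ 561 K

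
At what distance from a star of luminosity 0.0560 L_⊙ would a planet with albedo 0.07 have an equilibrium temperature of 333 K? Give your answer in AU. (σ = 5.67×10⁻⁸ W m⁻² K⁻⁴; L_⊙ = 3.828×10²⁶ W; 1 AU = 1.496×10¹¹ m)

L = 0.0560 × 3.828×10²⁶ = 2.14×10²⁵ W.
From T_eq⁴ = L(1−A)/(16πσd²): d = √[L(1−A)/(16πσT_eq⁴)].
d = √[2.14×10²⁵ × 0.93 / (16π × 5.67×10⁻⁸ × (333)⁴)] = 2.39×10¹⁰ m = 0.159 AU.

d ≈ 0.159 AU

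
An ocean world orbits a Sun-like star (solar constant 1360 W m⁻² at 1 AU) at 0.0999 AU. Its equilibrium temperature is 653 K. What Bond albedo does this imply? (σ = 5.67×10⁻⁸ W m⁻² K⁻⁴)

A ≈ 0.70

Flux at 0.0999 AU: S = 1360/0.0999² = 1.36×10⁵ W m⁻².
From T_eq⁴ = S(1−A)/(4σ): 1−A = 4σT_eq⁴/S.
1−A = 4 × 5.67×10⁻⁸ × (653)⁴ / 1.36×10⁵ = 0.303.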